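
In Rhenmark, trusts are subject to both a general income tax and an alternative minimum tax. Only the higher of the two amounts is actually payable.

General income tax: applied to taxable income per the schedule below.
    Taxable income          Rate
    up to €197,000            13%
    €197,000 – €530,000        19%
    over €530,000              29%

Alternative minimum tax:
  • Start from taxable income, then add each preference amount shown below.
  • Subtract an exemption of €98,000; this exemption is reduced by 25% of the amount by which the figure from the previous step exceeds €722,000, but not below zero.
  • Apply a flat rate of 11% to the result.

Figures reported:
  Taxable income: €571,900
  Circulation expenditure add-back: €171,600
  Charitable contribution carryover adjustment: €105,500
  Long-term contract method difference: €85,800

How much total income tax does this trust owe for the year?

Alternative minimum tax:
  Adjusted income: €571,900 + €171,600 + €105,500 + €85,800 = €934,800
  Exemption: €98,000 − 25% × (€934,800 − €722,000) = €98,000 − €53,200 = €44,800
  Base: €934,800 − €44,800 = €890,000
  €890,000 × 11% = €97,900

General income tax:
  €197,000 × 13% = €25,610
  €333,000 × 19% = €63,270
  €41,900 × 29% = €12,151
  → €101,031

€101,031 > €97,900, so the general income tax governs.

€101,031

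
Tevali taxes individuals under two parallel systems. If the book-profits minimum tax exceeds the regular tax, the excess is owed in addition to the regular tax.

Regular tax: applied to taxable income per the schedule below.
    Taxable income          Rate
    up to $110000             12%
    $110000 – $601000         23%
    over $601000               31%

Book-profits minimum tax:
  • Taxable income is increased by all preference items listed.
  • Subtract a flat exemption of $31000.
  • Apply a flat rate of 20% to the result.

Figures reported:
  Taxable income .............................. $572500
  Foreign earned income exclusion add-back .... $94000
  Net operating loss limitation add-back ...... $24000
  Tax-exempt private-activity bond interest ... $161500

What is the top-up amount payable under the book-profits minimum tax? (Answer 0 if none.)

$44625

Regular tax:
  $110000 × 12% = $13200
  $462500 × 23% = $106375
  → $119575

Book-profits minimum tax:
  Adjusted income: $572500 + $94000 + $24000 + $161500 = $852000
  Less exemption $31000 → base $821000
  $821000 × 20% = $164200

Excess of book-profits minimum tax over regular tax: $164200 − $119575 = $44625.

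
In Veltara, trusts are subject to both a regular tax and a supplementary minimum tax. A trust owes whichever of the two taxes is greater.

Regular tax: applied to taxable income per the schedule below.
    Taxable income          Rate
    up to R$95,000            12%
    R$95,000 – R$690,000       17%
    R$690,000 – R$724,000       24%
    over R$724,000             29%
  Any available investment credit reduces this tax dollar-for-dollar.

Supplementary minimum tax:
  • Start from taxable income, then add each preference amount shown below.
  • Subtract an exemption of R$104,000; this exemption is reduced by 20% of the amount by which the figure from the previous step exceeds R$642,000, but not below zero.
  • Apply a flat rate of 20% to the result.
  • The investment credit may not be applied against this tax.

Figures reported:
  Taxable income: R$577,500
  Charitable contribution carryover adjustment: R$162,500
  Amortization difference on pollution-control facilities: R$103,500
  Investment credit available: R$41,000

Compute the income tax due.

Supplementary minimum tax:
  Adjusted income: R$577,500 + R$162,500 + R$103,500 = R$843,500
  Exemption: R$104,000 − 20% × (R$843,500 − R$642,000) = R$104,000 − R$40,300 = R$63,700
  Base: R$843,500 − R$63,700 = R$779,800
  R$779,800 × 20% = R$155,960

Regular tax:
  R$95,000 × 12% = R$11,400
  R$482,500 × 17% = R$82,025
  → R$93,425
  Less investment credit R$41,000 → R$52,425

R$155,960 > R$52,425, so the supplementary minimum tax is the binding amount.

R$155,960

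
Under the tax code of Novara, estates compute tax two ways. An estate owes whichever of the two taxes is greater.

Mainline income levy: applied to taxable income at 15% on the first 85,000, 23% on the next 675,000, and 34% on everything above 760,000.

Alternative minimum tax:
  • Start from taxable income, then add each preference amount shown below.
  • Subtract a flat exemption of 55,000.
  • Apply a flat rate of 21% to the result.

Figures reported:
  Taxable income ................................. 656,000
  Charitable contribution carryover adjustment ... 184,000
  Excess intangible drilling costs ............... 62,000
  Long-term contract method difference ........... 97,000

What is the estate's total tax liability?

Alternative minimum tax:
  Adjusted income: 656,000 + 184,000 + 62,000 + 97,000 = 999,000
  Less exemption 55,000 → base 944,000
  944,000 × 21% = 198,240

Mainline income levy:
  85,000 × 15% = 12,750
  571,000 × 23% = 131,330
  → 144,080

198,240 > 144,080, so the alternative minimum tax is the binding amount.

198,240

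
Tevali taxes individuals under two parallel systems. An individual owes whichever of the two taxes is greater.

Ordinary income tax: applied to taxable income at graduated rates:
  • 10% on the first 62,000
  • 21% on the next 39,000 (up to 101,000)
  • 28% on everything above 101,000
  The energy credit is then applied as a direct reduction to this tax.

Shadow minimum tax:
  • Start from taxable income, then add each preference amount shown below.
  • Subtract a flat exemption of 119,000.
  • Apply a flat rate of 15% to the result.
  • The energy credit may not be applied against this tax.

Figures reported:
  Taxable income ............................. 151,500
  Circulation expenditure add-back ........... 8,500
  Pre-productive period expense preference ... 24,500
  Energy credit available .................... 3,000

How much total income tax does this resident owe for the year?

Ordinary income tax:
  62,000 × 10% = 6,200
  39,000 × 21% = 8,190
  50,500 × 28% = 14,140
  → 28,530
  Less energy credit 3,000 → 25,530

Shadow minimum tax:
  Adjusted income: 151,500 + 8,500 + 24,500 = 184,500
  Less exemption 119,000 → base 65,500
  65,500 × 15% = 9,825

25,530 > 9,825, so the ordinary income tax governs.

25,530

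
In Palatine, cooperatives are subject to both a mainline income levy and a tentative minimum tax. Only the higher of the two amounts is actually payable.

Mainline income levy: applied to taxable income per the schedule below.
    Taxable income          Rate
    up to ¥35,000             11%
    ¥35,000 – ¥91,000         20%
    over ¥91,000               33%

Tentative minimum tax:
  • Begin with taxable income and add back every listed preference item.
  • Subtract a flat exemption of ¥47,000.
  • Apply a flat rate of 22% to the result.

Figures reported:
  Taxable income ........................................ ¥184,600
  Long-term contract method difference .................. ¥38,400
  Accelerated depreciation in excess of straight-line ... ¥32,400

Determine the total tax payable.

¥45,938

Mainline income levy:
  ¥35,000 × 11% = ¥3,850
  ¥56,000 × 20% = ¥11,200
  ¥93,600 × 33% = ¥30,888
  → ¥45,938

Tentative minimum tax:
  Adjusted income: ¥184,600 + ¥38,400 + ¥32,400 = ¥255,400
  Less exemption ¥47,000 → base ¥208,400
  ¥208,400 × 22% = ¥45,848

¥45,938 > ¥45,848, so the mainline income levy governs.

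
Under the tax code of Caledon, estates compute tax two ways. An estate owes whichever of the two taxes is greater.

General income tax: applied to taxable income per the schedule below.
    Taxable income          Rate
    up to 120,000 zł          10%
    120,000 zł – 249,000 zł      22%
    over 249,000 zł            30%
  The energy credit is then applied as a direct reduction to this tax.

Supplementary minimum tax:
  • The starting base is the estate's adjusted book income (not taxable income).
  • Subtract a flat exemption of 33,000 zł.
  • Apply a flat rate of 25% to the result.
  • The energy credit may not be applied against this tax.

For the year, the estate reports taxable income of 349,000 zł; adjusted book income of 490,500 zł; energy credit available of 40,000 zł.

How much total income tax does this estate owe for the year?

Supplementary minimum tax:
  Base (adjusted book income): 490,500 zł
  Less exemption 33,000 zł → base 457,500 zł
  457,500 zł × 25% = 114,375 zł

General income tax:
  120,000 zł × 10% = 12,000 zł
  129,000 zł × 22% = 28,380 zł
  100,000 zł × 30% = 30,000 zł
  → 70,380 zł
  Less energy credit 40,000 zł → 30,380 zł

114,375 zł > 30,380 zł, so the supplementary minimum tax is the binding amount.

114,375 zł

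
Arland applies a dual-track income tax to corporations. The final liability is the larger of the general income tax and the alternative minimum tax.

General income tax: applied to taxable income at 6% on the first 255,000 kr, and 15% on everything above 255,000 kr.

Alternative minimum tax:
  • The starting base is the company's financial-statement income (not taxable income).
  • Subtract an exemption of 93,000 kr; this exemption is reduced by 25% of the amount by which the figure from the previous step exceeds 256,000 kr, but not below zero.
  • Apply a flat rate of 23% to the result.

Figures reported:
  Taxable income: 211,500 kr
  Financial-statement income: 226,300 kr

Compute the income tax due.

Alternative minimum tax:
  Base (financial-statement income): 226,300 kr
  Exemption: 226,300 kr ≤ 256,000 kr, so full 93,000 kr applies
  Base: 226,300 kr − 93,000 kr = 133,300 kr
  133,300 kr × 23% = 30,659 kr

General income tax:
  211,500 kr × 6% = 12,690 kr

30,659 kr > 12,690 kr, so the alternative minimum tax is the binding amount.

30,659 kr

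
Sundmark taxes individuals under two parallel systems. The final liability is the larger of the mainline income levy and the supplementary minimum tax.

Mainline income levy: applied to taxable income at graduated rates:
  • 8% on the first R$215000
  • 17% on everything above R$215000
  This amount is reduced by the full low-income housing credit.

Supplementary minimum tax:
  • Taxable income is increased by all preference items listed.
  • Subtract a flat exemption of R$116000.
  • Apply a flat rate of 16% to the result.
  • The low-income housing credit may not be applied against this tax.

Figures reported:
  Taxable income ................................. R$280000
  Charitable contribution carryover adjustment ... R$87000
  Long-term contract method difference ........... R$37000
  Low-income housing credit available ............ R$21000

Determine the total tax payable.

Mainline income levy:
  R$215000 × 8% = R$17200
  R$65000 × 17% = R$11050
  → R$28250
  Less low-income housing credit R$21000 → R$7250

Supplementary minimum tax:
  Adjusted income: R$280000 + R$87000 + R$37000 = R$404000
  Less exemption R$116000 → base R$288000
  R$288000 × 16% = R$46080

R$46080 > R$7250, so the supplementary minimum tax is the binding amount.

R$46080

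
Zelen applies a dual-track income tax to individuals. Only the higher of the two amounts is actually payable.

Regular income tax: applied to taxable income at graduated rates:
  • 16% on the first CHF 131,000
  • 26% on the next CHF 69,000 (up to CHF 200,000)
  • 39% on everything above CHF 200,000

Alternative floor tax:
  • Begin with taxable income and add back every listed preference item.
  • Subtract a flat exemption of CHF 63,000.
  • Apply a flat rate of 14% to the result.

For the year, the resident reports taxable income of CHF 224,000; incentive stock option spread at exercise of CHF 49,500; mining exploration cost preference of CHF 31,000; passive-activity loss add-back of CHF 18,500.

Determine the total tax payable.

Alternative floor tax:
  Adjusted income: CHF 224,000 + CHF 49,500 + CHF 31,000 + CHF 18,500 = CHF 323,000
  Less exemption CHF 63,000 → base CHF 260,000
  CHF 260,000 × 14% = CHF 36,400

Regular income tax:
  CHF 131,000 × 16% = CHF 20,960
  CHF 69,000 × 26% = CHF 17,940
  CHF 24,000 × 39% = CHF 9,360
  → CHF 48,260

CHF 48,260 > CHF 36,400, so the regular income tax governs.

CHF 48,260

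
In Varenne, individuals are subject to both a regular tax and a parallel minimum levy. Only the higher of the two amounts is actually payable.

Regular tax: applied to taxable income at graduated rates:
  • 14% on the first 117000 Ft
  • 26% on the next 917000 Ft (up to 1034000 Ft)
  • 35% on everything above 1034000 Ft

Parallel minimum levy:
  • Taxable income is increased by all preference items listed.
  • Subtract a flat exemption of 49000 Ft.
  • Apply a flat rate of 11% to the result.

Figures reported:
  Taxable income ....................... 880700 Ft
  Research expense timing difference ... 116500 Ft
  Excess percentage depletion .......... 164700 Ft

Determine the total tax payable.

Parallel minimum levy:
  Adjusted income: 880700 Ft + 116500 Ft + 164700 Ft = 1161900 Ft
  Less exemption 49000 Ft → base 1112900 Ft
  1112900 Ft × 11% = 122419 Ft

Regular tax:
  117000 Ft × 14% = 16380 Ft
  763700 Ft × 26% = 198562 Ft
  → 214942 Ft

214942 Ft > 122419 Ft, so the regular tax governs.

214942 Ft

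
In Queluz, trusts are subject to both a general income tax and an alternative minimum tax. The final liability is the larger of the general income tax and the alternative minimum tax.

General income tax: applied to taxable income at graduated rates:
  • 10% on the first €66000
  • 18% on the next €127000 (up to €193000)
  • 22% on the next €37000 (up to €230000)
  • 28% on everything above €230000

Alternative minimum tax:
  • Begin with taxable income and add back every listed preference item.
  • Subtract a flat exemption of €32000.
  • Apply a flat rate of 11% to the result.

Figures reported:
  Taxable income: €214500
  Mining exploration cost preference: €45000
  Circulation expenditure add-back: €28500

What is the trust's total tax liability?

Alternative minimum tax:
  Adjusted income: €214500 + €45000 + €28500 = €288000
  Less exemption €32000 → base €256000
  €256000 × 11% = €28160

General income tax:
  €66000 × 10% = €6600
  €127000 × 18% = €22860
  €21500 × 22% = €4730
  → €34190

€34190 > €28160, so the general income tax governs.

€34190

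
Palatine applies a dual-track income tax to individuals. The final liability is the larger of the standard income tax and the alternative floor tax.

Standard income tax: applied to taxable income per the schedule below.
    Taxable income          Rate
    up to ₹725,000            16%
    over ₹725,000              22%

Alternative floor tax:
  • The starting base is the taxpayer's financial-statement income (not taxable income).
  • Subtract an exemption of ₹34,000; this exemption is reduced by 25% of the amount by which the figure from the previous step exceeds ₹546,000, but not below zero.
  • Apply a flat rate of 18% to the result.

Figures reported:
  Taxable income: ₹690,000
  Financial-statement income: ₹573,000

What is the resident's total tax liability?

₹110,400

Standard income tax:
  ₹690,000 × 16% = ₹110,400

Alternative floor tax:
  Base (financial-statement income): ₹573,000
  Exemption: ₹34,000 − 25% × (₹573,000 − ₹546,000) = ₹34,000 − ₹6,750 = ₹27,250
  Base: ₹573,000 − ₹27,250 = ₹545,750
  ₹545,750 × 18% = ₹98,235

₹110,400 > ₹98,235, so the standard income tax governs.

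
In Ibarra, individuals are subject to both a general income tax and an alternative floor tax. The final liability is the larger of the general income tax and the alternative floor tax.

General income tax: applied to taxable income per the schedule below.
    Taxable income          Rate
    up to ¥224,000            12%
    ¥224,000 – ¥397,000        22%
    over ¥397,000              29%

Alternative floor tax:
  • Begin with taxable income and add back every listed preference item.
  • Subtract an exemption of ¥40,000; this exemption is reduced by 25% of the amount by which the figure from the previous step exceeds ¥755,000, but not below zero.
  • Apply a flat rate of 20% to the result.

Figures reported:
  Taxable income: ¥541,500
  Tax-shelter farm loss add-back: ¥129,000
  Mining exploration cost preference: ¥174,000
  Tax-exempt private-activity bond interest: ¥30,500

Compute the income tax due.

Alternative floor tax:
  Adjusted income: ¥541,500 + ¥129,000 + ¥174,000 + ¥30,500 = ¥875,000
  Exemption: ¥40,000 − 25% × (¥875,000 − ¥755,000) = ¥40,000 − ¥30,000 = ¥10,000
  Base: ¥875,000 − ¥10,000 = ¥865,000
  ¥865,000 × 20% = ¥173,000

General income tax:
  ¥224,000 × 12% = ¥26,880
  ¥173,000 × 22% = ¥38,060
  ¥144,500 × 29% = ¥41,905
  → ¥106,845

¥173,000 > ¥106,845, so the alternative floor tax is the binding amount.

¥173,000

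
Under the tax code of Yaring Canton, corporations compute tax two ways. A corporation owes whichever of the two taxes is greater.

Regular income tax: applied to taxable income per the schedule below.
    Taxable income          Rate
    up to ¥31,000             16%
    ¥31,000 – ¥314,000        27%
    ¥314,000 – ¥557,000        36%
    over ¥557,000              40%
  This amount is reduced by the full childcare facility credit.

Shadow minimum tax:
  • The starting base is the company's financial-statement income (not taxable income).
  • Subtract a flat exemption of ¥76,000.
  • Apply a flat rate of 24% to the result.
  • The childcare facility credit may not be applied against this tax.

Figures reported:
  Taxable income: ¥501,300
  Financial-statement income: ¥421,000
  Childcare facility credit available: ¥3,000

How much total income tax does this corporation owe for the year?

¥145,798

Regular income tax:
  ¥31,000 × 16% = ¥4,960
  ¥283,000 × 27% = ¥76,410
  ¥187,300 × 36% = ¥67,428
  → ¥148,798
  Less childcare facility credit ¥3,000 → ¥145,798

Shadow minimum tax:
  Base (financial-statement income): ¥421,000
  Less exemption ¥76,000 → base ¥345,000
  ¥345,000 × 24% = ¥82,800

¥145,798 > ¥82,800, so the regular income tax governs.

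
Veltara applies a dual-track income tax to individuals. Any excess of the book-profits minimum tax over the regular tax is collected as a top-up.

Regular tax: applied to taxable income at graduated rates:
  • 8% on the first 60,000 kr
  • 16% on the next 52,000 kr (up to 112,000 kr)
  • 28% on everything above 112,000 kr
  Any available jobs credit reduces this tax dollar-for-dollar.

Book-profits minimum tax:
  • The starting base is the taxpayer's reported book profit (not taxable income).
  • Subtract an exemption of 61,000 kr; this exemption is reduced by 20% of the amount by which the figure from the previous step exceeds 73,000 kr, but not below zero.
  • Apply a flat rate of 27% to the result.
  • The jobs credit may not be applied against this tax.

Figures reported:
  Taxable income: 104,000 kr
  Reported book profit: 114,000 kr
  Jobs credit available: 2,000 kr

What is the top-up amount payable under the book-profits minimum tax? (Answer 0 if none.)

6,684 kr

Book-profits minimum tax:
  Base (reported book profit): 114,000 kr
  Exemption: 61,000 kr − 20% × (114,000 kr − 73,000 kr) = 61,000 kr − 8,200 kr = 52,800 kr
  Base: 114,000 kr − 52,800 kr = 61,200 kr
  61,200 kr × 27% = 16,524 kr

Regular tax:
  60,000 kr × 8% = 4,800 kr
  44,000 kr × 16% = 7,040 kr
  → 11,840 kr
  Less jobs credit 2,000 kr → 9,840 kr

Excess of book-profits minimum tax over regular tax: 16,524 kr − 9,840 kr = 6,684 kr.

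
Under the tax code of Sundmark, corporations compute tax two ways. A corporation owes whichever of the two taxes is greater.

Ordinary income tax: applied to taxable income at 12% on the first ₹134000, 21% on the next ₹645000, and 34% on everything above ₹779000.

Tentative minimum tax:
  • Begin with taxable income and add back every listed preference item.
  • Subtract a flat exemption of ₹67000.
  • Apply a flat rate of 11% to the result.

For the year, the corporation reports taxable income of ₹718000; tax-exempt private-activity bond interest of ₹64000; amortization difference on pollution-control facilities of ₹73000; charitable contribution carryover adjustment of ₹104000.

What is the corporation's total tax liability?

Tentative minimum tax:
  Adjusted income: ₹718000 + ₹64000 + ₹73000 + ₹104000 = ₹959000
  Less exemption ₹67000 → base ₹892000
  ₹892000 × 11% = ₹98120

Ordinary income tax:
  ₹134000 × 12% = ₹16080
  ₹584000 × 21% = ₹122640
  → ₹138720

₹138720 > ₹98120, so the ordinary income tax governs.

₹138720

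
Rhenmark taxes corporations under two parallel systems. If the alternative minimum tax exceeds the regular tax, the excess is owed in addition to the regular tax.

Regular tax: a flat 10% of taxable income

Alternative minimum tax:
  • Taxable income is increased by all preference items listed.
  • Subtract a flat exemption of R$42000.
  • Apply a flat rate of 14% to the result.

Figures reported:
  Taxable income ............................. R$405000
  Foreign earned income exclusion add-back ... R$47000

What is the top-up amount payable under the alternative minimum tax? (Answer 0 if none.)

Regular tax:
  R$405000 × 10% = R$40500

Alternative minimum tax:
  Adjusted income: R$405000 + R$47000 = R$452000
  Less exemption R$42000 → base R$410000
  R$410000 × 14% = R$57400

Excess of alternative minimum tax over regular tax: R$57400 − R$40500 = R$16900.

R$16900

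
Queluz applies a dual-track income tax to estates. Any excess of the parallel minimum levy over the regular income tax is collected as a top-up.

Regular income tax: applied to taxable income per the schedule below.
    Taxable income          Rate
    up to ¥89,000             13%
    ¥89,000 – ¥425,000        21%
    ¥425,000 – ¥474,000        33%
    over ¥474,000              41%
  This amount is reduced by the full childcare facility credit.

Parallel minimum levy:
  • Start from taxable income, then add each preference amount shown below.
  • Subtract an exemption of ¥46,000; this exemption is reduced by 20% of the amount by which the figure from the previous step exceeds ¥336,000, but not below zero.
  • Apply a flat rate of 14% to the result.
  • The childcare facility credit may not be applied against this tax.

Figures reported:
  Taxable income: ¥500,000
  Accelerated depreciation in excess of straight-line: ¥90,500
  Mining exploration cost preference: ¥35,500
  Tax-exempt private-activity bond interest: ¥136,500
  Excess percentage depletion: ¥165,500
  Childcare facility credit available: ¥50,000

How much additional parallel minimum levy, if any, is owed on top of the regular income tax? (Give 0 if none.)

¥70,960

Parallel minimum levy:
  Adjusted income: ¥500,000 + ¥90,500 + ¥35,500 + ¥136,500 + ¥165,500 = ¥928,000
  Exemption: 20% × (¥928,000 − ¥336,000) = ¥118,400 ≥ ¥46,000, so the exemption is fully phased out
  Base: ¥928,000 − ¥0 = ¥928,000
  ¥928,000 × 14% = ¥129,920

Regular income tax:
  ¥89,000 × 13% = ¥11,570
  ¥336,000 × 21% = ¥70,560
  ¥49,000 × 33% = ¥16,170
  ¥26,000 × 41% = ¥10,660
  → ¥108,960
  Less childcare facility credit ¥50,000 → ¥58,960

Excess of parallel minimum levy over regular income tax: ¥129,920 − ¥58,960 = ¥70,960.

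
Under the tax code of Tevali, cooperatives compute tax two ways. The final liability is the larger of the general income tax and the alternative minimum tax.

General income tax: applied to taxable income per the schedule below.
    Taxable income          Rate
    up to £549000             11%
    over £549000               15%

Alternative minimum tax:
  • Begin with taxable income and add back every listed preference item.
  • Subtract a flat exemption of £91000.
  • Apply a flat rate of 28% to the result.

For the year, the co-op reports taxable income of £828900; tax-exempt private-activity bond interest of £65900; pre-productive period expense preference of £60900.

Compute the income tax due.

Alternative minimum tax:
  Adjusted income: £828900 + £65900 + £60900 = £955700
  Less exemption £91000 → base £864700
  £864700 × 28% = £242116

General income tax:
  £549000 × 11% = £60390
  £279900 × 15% = £41985
  → £102375

£242116 > £102375, so the alternative minimum tax is the binding amount.

£242116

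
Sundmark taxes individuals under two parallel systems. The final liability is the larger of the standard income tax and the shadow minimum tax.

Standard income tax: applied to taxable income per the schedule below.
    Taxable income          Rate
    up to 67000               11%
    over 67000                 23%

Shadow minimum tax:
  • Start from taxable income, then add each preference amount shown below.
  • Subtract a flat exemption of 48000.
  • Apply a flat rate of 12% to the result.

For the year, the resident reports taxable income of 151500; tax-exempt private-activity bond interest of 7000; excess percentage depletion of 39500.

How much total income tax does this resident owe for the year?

Standard income tax:
  67000 × 11% = 7370
  84500 × 23% = 19435
  → 26805

Shadow minimum tax:
  Adjusted income: 151500 + 7000 + 39500 = 198000
  Less exemption 48000 → base 150000
  150000 × 12% = 18000

26805 > 18000, so the standard income tax governs.

26805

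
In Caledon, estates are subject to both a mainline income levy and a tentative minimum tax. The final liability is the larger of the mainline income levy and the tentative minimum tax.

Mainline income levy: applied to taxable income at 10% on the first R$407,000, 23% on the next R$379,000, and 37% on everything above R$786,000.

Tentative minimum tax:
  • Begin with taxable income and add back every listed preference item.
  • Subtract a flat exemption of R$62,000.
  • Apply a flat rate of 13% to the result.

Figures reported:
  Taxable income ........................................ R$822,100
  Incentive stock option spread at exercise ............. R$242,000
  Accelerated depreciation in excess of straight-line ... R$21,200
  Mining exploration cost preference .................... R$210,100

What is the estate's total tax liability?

Mainline income levy:
  R$407,000 × 10% = R$40,700
  R$379,000 × 23% = R$87,170
  R$36,100 × 37% = R$13,357
  → R$141,227

Tentative minimum tax:
  Adjusted income: R$822,100 + R$242,000 + R$21,200 + R$210,100 = R$1,295,400
  Less exemption R$62,000 → base R$1,233,400
  R$1,233,400 × 13% = R$160,342

R$160,342 > R$141,227, so the tentative minimum tax is the binding amount.

R$160,342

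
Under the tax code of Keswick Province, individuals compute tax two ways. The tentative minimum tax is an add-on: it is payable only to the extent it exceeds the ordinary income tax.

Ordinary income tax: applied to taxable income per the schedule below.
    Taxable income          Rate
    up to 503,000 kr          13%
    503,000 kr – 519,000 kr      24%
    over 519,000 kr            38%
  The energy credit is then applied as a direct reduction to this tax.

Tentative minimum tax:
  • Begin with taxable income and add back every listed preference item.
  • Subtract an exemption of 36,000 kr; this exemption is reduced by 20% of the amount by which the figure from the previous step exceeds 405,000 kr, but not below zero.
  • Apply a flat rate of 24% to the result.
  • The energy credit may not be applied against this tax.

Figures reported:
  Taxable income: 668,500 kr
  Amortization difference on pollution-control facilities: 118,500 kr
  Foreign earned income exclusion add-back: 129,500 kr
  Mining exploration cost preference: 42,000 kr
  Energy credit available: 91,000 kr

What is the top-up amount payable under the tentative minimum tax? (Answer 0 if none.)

Tentative minimum tax:
  Adjusted income: 668,500 kr + 118,500 kr + 129,500 kr + 42,000 kr = 958,500 kr
  Exemption: 20% × (958,500 kr − 405,000 kr) = 110,700 kr ≥ 36,000 kr, so the exemption is fully phased out
  Base: 958,500 kr − 0 kr = 958,500 kr
  958,500 kr × 24% = 230,040 kr

Ordinary income tax:
  503,000 kr × 13% = 65,390 kr
  16,000 kr × 24% = 3,840 kr
  149,500 kr × 38% = 56,810 kr
  → 126,040 kr
  Less energy credit 91,000 kr → 35,040 kr

Excess of tentative minimum tax over ordinary income tax: 230,040 kr − 35,040 kr = 195,000 kr.

195,000 kr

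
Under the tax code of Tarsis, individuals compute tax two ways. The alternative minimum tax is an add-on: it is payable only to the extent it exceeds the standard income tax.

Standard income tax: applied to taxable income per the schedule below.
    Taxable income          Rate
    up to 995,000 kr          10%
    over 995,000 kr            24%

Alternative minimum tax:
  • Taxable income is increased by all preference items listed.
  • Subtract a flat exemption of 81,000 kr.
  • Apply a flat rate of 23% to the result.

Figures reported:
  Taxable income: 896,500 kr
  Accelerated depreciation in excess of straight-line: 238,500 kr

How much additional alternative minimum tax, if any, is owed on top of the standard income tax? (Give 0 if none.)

152,770 kr

Standard income tax:
  896,500 kr × 10% = 89,650 kr

Alternative minimum tax:
  Adjusted income: 896,500 kr + 238,500 kr = 1,135,000 kr
  Less exemption 81,000 kr → base 1,054,000 kr
  1,054,000 kr × 23% = 242,420 kr

Excess of alternative minimum tax over standard income tax: 242,420 kr − 89,650 kr = 152,770 kr.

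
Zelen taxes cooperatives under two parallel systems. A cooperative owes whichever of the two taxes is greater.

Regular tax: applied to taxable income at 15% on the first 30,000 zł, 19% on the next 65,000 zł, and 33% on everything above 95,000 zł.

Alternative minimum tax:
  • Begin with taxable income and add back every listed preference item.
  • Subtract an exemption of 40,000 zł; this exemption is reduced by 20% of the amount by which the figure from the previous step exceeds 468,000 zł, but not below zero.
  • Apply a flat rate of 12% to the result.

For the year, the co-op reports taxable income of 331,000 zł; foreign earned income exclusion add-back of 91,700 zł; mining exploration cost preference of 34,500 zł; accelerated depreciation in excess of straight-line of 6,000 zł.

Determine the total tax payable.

94,730 zł

Regular tax:
  30,000 zł × 15% = 4,500 zł
  65,000 zł × 19% = 12,350 zł
  236,000 zł × 33% = 77,880 zł
  → 94,730 zł

Alternative minimum tax:
  Adjusted income: 331,000 zł + 91,700 zł + 34,500 zł + 6,000 zł = 463,200 zł
  Exemption: 463,200 zł ≤ 468,000 zł, so full 40,000 zł applies
  Base: 463,200 zł − 40,000 zł = 423,200 zł
  423,200 zł × 12% = 50,784 zł

94,730 zł > 50,784 zł, so the regular tax governs.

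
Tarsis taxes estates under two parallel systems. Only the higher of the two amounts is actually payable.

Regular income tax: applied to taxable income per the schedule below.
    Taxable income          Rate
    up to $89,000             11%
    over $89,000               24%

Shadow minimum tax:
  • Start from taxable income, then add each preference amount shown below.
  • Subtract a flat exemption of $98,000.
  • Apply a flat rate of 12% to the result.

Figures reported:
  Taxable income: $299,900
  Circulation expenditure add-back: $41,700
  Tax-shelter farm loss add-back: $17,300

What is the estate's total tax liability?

Shadow minimum tax:
  Adjusted income: $299,900 + $41,700 + $17,300 = $358,900
  Less exemption $98,000 → base $260,900
  $260,900 × 12% = $31,308

Regular income tax:
  $89,000 × 11% = $9,790
  $210,900 × 24% = $50,616
  → $60,406

$60,406 > $31,308, so the regular income tax governs.

$60,406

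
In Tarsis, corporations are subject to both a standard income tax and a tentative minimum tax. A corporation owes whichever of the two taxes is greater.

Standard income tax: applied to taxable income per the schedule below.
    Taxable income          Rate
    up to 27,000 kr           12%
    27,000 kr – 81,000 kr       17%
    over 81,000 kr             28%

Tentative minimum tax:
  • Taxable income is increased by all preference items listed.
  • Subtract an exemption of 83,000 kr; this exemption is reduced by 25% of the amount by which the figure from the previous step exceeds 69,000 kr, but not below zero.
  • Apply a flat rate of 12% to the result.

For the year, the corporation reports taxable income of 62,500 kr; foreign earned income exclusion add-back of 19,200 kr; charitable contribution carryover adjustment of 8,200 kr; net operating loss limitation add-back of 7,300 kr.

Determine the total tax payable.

Standard income tax:
  27,000 kr × 12% = 3,240 kr
  35,500 kr × 17% = 6,035 kr
  → 9,275 kr

Tentative minimum tax:
  Adjusted income: 62,500 kr + 19,200 kr + 8,200 kr + 7,300 kr = 97,200 kr
  Exemption: 83,000 kr − 25% × (97,200 kr − 69,000 kr) = 83,000 kr − 7,050 kr = 75,950 kr
  Base: 97,200 kr − 75,950 kr = 21,250 kr
  21,250 kr × 12% = 2,550 kr

9,275 kr > 2,550 kr, so the standard income tax governs.

9,275 kr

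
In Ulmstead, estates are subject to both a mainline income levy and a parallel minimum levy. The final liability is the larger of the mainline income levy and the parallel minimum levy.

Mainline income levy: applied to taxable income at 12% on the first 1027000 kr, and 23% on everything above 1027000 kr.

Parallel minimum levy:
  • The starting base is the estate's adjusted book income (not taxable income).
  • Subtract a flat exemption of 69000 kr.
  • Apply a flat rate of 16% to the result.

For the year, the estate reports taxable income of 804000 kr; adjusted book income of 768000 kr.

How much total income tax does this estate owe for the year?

111840 kr

Parallel minimum levy:
  Base (adjusted book income): 768000 kr
  Less exemption 69000 kr → base 699000 kr
  699000 kr × 16% = 111840 kr

Mainline income levy:
  804000 kr × 12% = 96480 kr

111840 kr > 96480 kr, so the parallel minimum levy is the binding amount.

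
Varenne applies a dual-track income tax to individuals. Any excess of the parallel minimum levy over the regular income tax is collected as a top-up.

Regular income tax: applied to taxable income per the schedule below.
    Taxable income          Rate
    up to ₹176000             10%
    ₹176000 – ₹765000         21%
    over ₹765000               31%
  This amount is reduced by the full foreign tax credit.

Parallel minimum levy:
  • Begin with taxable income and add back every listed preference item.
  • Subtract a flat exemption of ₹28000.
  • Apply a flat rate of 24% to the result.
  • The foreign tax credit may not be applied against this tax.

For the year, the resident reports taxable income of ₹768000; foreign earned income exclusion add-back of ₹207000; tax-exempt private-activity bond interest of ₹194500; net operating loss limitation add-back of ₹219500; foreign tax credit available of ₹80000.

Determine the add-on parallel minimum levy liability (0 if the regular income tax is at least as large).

₹264420

Parallel minimum levy:
  Adjusted income: ₹768000 + ₹207000 + ₹194500 + ₹219500 = ₹1389000
  Less exemption ₹28000 → base ₹1361000
  ₹1361000 × 24% = ₹326640

Regular income tax:
  ₹176000 × 10% = ₹17600
  ₹589000 × 21% = ₹123690
  ₹3000 × 31% = ₹930
  → ₹142220
  Less foreign tax credit ₹80000 → ₹62220

Excess of parallel minimum levy over regular income tax: ₹326640 − ₹62220 = ₹264420.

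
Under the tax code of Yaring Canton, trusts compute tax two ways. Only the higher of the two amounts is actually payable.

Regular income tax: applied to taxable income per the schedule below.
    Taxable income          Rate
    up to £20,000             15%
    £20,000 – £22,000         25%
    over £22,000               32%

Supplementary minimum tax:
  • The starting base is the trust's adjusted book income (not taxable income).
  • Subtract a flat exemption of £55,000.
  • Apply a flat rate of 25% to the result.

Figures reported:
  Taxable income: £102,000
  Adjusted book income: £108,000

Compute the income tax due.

Supplementary minimum tax:
  Base (adjusted book income): £108,000
  Less exemption £55,000 → base £53,000
  £53,000 × 25% = £13,250

Regular income tax:
  £20,000 × 15% = £3,000
  £2,000 × 25% = £500
  £80,000 × 32% = £25,600
  → £29,100

£29,100 > £13,250, so the regular income tax governs.

£29,100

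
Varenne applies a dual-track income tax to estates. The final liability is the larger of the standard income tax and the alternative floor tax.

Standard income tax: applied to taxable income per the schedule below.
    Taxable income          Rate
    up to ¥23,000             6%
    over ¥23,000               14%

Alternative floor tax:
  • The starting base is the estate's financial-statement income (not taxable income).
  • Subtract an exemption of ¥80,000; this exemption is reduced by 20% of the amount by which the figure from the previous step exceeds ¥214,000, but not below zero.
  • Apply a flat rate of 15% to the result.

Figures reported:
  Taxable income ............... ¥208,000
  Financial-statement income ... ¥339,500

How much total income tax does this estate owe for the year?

Alternative floor tax:
  Base (financial-statement income): ¥339,500
  Exemption: ¥80,000 − 20% × (¥339,500 − ¥214,000) = ¥80,000 − ¥25,100 = ¥54,900
  Base: ¥339,500 − ¥54,900 = ¥284,600
  ¥284,600 × 15% = ¥42,690

Standard income tax:
  ¥23,000 × 6% = ¥1,380
  ¥185,000 × 14% = ¥25,900
  → ¥27,280

¥42,690 > ¥27,280, so the alternative floor tax is the binding amount.

¥42,690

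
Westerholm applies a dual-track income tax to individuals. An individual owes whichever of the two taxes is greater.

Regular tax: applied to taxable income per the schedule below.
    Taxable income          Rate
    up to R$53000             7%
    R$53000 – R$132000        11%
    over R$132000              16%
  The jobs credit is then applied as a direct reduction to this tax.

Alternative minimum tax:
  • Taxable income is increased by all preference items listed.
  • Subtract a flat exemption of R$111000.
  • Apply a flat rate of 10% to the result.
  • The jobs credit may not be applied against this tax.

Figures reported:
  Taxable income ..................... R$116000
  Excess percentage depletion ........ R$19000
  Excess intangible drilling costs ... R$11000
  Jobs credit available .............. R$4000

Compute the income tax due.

Alternative minimum tax:
  Adjusted income: R$116000 + R$19000 + R$11000 = R$146000
  Less exemption R$111000 → base R$35000
  R$35000 × 10% = R$3500

Regular tax:
  R$53000 × 7% = R$3710
  R$63000 × 11% = R$6930
  → R$10640
  Less jobs credit R$4000 → R$6640

R$6640 > R$3500, so the regular tax governs.

R$6640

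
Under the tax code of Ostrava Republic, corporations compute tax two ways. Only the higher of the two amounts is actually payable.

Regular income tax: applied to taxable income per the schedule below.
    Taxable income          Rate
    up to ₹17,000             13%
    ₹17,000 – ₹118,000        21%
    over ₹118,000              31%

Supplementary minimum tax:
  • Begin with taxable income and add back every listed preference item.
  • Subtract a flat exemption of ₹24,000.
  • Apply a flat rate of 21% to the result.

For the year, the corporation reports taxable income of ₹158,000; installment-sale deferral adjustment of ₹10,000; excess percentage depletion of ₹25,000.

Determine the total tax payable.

Regular income tax:
  ₹17,000 × 13% = ₹2,210
  ₹101,000 × 21% = ₹21,210
  ₹40,000 × 31% = ₹12,400
  → ₹35,820

Supplementary minimum tax:
  Adjusted income: ₹158,000 + ₹10,000 + ₹25,000 = ₹193,000
  Less exemption ₹24,000 → base ₹169,000
  ₹169,000 × 21% = ₹35,490

₹35,820 > ₹35,490, so the regular income tax governs.

₹35,820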